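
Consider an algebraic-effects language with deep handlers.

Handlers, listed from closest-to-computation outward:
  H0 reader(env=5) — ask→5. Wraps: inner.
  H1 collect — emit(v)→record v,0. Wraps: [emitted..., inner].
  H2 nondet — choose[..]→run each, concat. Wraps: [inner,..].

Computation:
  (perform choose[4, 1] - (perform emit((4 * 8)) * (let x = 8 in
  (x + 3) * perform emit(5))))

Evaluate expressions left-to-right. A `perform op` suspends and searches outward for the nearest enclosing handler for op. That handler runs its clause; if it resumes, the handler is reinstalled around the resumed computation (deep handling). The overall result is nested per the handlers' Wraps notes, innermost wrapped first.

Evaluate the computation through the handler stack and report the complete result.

Evaluation trace:
choose[4, 1] @ H2
  branch[0] choose=4:
    emit(32) @ H1 ⇒ out+=32
    emit(5) @ H1 ⇒ out+=5
    H0 returns 4
    H1 returns [32, 5, 4]
    H2 returns [[32, 5, 4]]
  branch[1] choose=1:
    emit(32) @ H1 ⇒ out+=32
    emit(5) @ H1 ⇒ out+=5
    H0 returns 1
    H1 returns [32, 5, 1]
    H2 returns [[32, 5, 1]]
= [[32, 5, 4], [32, 5, 1]]

Answer: [[32, 5, 4], [32, 5, 1]]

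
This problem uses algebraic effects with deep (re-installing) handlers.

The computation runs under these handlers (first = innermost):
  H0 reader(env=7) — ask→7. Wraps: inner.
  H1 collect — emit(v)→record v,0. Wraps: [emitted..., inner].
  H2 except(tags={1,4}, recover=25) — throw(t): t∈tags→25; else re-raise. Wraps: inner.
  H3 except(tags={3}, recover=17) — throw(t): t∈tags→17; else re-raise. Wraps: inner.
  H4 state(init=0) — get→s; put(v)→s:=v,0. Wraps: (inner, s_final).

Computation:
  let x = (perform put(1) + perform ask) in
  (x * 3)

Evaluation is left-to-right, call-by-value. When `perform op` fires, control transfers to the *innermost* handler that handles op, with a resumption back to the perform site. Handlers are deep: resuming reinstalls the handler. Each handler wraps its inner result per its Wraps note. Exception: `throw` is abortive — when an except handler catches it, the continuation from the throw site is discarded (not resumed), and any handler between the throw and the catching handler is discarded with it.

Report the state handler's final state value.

Answer: 1

Evaluation trace:
put(1) @ H4 ⇒ s:=1
ask @ H0 ⇒ 7
H0 returns 21
H1 returns [21]
H2 returns [21]
H3 returns [21]
H4 returns ([21], 1)
= ([21], 1)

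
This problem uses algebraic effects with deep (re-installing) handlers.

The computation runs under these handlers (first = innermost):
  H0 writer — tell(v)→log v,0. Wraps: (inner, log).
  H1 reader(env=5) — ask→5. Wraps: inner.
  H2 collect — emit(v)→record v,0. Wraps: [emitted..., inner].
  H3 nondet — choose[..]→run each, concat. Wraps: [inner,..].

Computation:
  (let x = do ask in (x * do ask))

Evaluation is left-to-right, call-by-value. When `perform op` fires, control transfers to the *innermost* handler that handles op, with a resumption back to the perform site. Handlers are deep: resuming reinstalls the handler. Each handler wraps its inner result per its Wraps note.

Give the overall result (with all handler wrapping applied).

Answer: [[(25, ())]]

Evaluation trace:
ask @ H1 ⇒ 5
ask @ H1 ⇒ 5
H0 returns (25, ())
H1 returns (25, ())
H2 returns [(25, ())]
H3 returns [[(25, ())]]
= [[(25, ())]]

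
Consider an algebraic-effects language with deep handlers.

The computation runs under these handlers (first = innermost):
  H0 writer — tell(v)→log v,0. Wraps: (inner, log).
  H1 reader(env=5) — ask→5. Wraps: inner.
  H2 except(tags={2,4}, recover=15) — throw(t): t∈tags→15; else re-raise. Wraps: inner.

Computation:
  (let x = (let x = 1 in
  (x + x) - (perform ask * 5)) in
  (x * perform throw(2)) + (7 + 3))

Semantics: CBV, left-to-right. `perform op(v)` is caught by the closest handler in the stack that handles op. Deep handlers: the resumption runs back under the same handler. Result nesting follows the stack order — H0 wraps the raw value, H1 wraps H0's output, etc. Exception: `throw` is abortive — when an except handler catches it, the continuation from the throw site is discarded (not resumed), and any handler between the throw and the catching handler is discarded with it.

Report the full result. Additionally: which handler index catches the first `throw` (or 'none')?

Evaluation trace:
ask @ H1 ⇒ 5
throw(2) @ H2 caught ⇒ 15
= 15

Answer: 15 ; first throw caught by: H2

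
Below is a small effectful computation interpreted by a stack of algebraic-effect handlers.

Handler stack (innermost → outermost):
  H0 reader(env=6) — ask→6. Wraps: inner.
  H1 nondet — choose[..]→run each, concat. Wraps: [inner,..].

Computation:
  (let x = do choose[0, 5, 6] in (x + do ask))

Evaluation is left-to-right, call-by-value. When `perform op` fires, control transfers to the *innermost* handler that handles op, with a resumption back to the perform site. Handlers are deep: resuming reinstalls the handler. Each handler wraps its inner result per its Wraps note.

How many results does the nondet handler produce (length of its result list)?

Answer: 3

Step-by-step:
choose[0, 5, 6] @ H1
  branch[0] choose=0:
    ask @ H0 ⇒ 6
    H0 returns 6
    H1 returns [6]
  branch[1] choose=5:
    ask @ H0 ⇒ 6
    H0 returns 11
    H1 returns [11]
  branch[2] choose=6:
    ask @ H0 ⇒ 6
    H0 returns 12
    H1 returns [12]
= [6, 11, 12]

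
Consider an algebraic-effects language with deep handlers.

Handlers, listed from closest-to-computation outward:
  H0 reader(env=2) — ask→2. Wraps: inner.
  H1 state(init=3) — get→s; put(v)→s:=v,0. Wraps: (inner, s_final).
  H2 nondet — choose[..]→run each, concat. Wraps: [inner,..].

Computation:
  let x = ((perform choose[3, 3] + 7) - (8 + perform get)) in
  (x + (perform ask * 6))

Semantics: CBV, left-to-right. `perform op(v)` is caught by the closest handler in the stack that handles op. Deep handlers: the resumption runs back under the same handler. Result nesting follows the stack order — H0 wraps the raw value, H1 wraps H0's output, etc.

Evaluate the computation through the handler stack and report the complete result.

Working:
choose[3, 3] @ H2
  branch[0] choose=3:
    get @ H1 ⇒ 3
    ask @ H0 ⇒ 2
    H0 returns 11
    H1 returns (11, 3)
    H2 returns [(11, 3)]
  branch[1] choose=3:
    get @ H1 ⇒ 3
    ask @ H0 ⇒ 2
    H0 returns 11
    H1 returns (11, 3)
    H2 returns [(11, 3)]
= [(11, 3), (11, 3)]

Answer: [(11, 3), (11, 3)]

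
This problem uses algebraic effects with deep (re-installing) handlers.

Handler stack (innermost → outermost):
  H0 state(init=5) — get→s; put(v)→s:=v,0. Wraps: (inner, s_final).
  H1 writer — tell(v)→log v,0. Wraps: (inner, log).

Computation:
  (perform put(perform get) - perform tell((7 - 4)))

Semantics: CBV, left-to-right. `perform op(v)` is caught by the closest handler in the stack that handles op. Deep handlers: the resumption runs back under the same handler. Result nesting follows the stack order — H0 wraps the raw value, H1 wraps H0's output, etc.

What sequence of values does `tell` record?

Answer: (3)

Working:
get @ H0 ⇒ 5
put(5) @ H0 ⇒ s:=5
tell(3) @ H1 ⇒ log+=3
H0 returns (0, 5)
H1 returns ((0, 5), (3))
= ((0, 5), (3))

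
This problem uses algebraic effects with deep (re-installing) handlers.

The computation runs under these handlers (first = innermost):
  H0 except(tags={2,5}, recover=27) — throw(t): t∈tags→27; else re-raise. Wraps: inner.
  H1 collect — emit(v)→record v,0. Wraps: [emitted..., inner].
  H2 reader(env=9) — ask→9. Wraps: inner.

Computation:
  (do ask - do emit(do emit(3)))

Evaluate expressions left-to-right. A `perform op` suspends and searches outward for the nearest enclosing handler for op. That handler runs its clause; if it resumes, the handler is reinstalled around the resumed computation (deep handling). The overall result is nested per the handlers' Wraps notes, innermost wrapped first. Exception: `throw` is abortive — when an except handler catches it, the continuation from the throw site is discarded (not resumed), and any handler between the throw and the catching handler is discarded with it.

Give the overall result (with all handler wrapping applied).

Answer: [3, 0, 9]

Working:
ask @ H2 ⇒ 9
emit(3) @ H1 ⇒ out+=3
emit(0) @ H1 ⇒ out+=0
H0 returns 9
H1 returns [3, 0, 9]
H2 returns [3, 0, 9]
= [3, 0, 9]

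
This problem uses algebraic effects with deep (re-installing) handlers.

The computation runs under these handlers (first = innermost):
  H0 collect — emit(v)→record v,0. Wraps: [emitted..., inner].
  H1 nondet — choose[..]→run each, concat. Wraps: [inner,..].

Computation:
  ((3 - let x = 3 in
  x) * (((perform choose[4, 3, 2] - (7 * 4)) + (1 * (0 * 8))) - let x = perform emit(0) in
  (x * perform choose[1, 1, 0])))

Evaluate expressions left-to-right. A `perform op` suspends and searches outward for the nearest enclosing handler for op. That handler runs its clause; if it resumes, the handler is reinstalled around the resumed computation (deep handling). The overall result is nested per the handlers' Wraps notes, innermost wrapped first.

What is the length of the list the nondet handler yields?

Step-by-step:
choose[4, 3, 2] @ H1
  branch[0] choose=4:
    emit(0) @ H0 ⇒ out+=0
    choose[1, 1, 0] @ H1
      branch[0] choose=1:
        H0 returns [0, 0]
        H1 returns [[0, 0]]
      branch[1] choose=1:
        H0 returns [0, 0]
        H1 returns [[0, 0]]
      branch[2] choose=0:
        H0 returns [0, 0]
        H1 returns [[0, 0]]
  branch[1] choose=3:
    emit(0) @ H0 ⇒ out+=0
    choose[1, 1, 0] @ H1
      branch[0] choose=1:
        H0 returns [0, 0]
        H1 returns [[0, 0]]
      branch[1] choose=1:
        H0 returns [0, 0]
        H1 returns [[0, 0]]
      branch[2] choose=0:
        H0 returns [0, 0]
        H1 returns [[0, 0]]
  branch[2] choose=2:
    emit(0) @ H0 ⇒ out+=0
    choose[1, 1, 0] @ H1
      branch[0] choose=1:
        H0 returns [0, 0]
        H1 returns [[0, 0]]
      branch[1] choose=1:
        H0 returns [0, 0]
        H1 returns [[0, 0]]
      branch[2] choose=0:
        H0 returns [0, 0]
        H1 returns [[0, 0]]
= [[0, 0], [0, 0], [0, 0], [0, 0], [0, 0], [0, 0], [0, 0], [0, 0], [0, 0]]

Answer: 9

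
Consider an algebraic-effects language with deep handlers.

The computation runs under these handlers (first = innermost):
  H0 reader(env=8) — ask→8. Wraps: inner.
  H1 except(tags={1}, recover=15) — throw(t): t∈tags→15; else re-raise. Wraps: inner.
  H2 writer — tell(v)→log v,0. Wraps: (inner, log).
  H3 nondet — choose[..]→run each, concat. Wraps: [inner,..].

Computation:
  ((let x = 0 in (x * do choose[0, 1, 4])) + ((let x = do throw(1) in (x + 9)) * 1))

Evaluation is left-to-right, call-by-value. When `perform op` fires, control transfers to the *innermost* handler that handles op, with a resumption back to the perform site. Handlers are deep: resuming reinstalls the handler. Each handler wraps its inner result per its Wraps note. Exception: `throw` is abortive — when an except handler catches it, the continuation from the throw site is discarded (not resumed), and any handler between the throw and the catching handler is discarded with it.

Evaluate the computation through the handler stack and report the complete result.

Answer: [(15, ()), (15, ()), (15, ())]

Step-by-step:
choose[0, 1, 4] @ H3
  branch[0] choose=0:
    throw(1) @ H1 caught ⇒ 15
    H2 returns (15, ())
    H3 returns [(15, ())]
  branch[1] choose=1:
    throw(1) @ H1 caught ⇒ 15
    H2 returns (15, ())
    H3 returns [(15, ())]
  branch[2] choose=4:
    throw(1) @ H1 caught ⇒ 15
    H2 returns (15, ())
    H3 returns [(15, ())]
= [(15, ()), (15, ()), (15, ())]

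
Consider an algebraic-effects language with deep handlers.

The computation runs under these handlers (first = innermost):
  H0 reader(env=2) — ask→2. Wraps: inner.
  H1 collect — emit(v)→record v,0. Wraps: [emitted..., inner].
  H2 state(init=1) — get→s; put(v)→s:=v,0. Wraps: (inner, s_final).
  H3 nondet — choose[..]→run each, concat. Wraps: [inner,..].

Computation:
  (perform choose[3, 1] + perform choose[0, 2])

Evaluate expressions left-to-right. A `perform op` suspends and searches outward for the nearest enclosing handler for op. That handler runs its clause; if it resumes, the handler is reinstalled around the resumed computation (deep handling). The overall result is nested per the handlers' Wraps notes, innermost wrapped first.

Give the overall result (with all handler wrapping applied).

Working:
choose[3, 1] @ H3
  branch[0] choose=3:
    choose[0, 2] @ H3
      branch[0] choose=0:
        H0 returns 3
        H1 returns [3]
        H2 returns ([3], 1)
        H3 returns [([3], 1)]
      branch[1] choose=2:
        H0 returns 5
        H1 returns [5]
        H2 returns ([5], 1)
        H3 returns [([5], 1)]
  branch[1] choose=1:
    choose[0, 2] @ H3
      branch[0] choose=0:
        H0 returns 1
        H1 returns [1]
        H2 returns ([1], 1)
        H3 returns [([1], 1)]
      branch[1] choose=2:
        H0 returns 3
        H1 returns [3]
        H2 returns ([3], 1)
        H3 returns [([3], 1)]
= [([3], 1), ([5], 1), ([1], 1), ([3], 1)]

Answer: [([3], 1), ([5], 1), ([1], 1), ([3], 1)]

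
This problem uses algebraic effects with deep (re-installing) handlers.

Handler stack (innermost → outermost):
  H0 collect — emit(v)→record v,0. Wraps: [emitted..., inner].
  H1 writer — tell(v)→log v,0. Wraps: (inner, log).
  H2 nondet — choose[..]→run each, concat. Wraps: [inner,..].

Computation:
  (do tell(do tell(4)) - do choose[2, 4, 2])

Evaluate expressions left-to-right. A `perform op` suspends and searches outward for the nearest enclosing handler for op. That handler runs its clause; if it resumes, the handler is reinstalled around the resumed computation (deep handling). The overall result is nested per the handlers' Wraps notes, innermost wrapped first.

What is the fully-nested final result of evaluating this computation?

Evaluation trace:
tell(4) @ H1 ⇒ log+=4
tell(0) @ H1 ⇒ log+=0
choose[2, 4, 2] @ H2
  branch[0] choose=2:
    H0 returns [-2]
    H1 returns ([-2], (4, 0))
    H2 returns [([-2], (4, 0))]
  branch[1] choose=4:
    H0 returns [-4]
    H1 returns ([-4], (4, 0))
    H2 returns [([-4], (4, 0))]
  branch[2] choose=2:
    H0 returns [-2]
    H1 returns ([-2], (4, 0))
    H2 returns [([-2], (4, 0))]
= [([-2], (4, 0)), ([-4], (4, 0)), ([-2], (4, 0))]

Answer: [([-2], (4, 0)), ([-4], (4, 0)), ([-2], (4, 0))]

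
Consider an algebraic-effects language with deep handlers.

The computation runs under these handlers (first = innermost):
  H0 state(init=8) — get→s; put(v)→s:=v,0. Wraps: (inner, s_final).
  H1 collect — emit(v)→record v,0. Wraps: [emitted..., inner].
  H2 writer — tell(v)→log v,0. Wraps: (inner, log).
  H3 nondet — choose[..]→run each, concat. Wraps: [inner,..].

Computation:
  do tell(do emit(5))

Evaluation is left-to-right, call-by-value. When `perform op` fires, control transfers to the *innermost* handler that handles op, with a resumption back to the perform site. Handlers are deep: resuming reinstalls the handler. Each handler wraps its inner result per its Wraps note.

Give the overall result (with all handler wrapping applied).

Answer: [([5, (0, 8)], (0))]

Step-by-step:
emit(5) @ H1 ⇒ out+=5
tell(0) @ H2 ⇒ log+=0
H0 returns (0, 8)
H1 returns [5, (0, 8)]
H2 returns ([5, (0, 8)], (0))
H3 returns [([5, (0, 8)], (0))]
= [([5, (0, 8)], (0))]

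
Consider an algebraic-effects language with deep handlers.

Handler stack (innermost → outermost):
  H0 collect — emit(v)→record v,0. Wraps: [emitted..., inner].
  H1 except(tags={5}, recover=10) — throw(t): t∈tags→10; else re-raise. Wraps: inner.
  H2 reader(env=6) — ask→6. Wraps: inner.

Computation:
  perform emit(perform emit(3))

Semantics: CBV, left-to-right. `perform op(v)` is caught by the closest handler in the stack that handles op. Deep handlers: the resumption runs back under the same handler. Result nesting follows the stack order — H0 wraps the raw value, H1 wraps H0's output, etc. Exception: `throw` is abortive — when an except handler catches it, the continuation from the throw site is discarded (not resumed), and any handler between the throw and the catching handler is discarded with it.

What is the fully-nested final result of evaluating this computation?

Answer: [3, 0, 0]

Working:
emit(3) @ H0 ⇒ out+=3
emit(0) @ H0 ⇒ out+=0
H0 returns [3, 0, 0]
H1 returns [3, 0, 0]
H2 returns [3, 0, 0]
= [3, 0, 0]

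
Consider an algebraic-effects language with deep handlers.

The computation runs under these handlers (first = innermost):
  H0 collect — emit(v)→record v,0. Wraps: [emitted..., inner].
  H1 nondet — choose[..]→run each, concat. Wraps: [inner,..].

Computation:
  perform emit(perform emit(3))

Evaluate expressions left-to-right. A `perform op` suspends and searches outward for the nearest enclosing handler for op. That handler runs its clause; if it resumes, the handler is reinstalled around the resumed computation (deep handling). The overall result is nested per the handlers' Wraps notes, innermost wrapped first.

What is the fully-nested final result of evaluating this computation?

Step-by-step:
emit(3) @ H0 ⇒ out+=3
emit(0) @ H0 ⇒ out+=0
H0 returns [3, 0, 0]
H1 returns [[3, 0, 0]]
= [[3, 0, 0]]

Answer: [[3, 0, 0]]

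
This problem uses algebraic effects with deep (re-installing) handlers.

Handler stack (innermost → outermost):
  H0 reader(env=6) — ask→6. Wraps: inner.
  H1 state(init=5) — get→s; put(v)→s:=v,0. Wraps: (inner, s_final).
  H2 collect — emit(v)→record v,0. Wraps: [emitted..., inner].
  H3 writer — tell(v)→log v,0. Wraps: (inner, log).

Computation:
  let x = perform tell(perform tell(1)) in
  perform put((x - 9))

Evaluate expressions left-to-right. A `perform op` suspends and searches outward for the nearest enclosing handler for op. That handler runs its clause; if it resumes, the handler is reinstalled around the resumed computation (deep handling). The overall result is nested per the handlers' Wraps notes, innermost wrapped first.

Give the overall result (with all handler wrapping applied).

Answer: ([(0, -9)], (1, 0))

Working:
tell(1) @ H3 ⇒ log+=1
tell(0) @ H3 ⇒ log+=0
put(-9) @ H1 ⇒ s:=-9
H0 returns 0
H1 returns (0, -9)
H2 returns [(0, -9)]
H3 returns ([(0, -9)], (1, 0))
= ([(0, -9)], (1, 0))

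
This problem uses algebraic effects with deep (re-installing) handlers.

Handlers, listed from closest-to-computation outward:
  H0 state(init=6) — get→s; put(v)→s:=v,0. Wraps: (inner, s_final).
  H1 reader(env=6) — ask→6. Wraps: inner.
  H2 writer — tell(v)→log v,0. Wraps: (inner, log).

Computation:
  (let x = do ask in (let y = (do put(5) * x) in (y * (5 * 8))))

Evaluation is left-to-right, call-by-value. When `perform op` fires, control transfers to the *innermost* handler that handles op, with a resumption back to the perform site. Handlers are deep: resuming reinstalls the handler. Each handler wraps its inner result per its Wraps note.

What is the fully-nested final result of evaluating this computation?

Step-by-step:
ask @ H1 ⇒ 6
put(5) @ H0 ⇒ s:=5
H0 returns (0, 5)
H1 returns (0, 5)
H2 returns ((0, 5), ())
= ((0, 5), ())

Answer: ((0, 5), ())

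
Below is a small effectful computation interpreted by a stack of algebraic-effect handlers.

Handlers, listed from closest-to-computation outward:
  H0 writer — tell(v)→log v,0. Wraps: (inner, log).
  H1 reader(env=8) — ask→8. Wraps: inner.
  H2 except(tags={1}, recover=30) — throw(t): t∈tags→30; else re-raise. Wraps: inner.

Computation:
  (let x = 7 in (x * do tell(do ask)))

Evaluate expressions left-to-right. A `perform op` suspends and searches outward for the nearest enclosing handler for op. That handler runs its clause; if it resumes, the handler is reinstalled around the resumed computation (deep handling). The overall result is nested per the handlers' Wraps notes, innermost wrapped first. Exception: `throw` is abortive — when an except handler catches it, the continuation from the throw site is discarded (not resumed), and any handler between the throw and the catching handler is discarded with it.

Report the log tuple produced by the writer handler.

Step-by-step:
ask @ H1 ⇒ 8
tell(8) @ H0 ⇒ log+=8
H0 returns (0, (8))
H1 returns (0, (8))
H2 returns (0, (8))
= (0, (8))

Answer: (8)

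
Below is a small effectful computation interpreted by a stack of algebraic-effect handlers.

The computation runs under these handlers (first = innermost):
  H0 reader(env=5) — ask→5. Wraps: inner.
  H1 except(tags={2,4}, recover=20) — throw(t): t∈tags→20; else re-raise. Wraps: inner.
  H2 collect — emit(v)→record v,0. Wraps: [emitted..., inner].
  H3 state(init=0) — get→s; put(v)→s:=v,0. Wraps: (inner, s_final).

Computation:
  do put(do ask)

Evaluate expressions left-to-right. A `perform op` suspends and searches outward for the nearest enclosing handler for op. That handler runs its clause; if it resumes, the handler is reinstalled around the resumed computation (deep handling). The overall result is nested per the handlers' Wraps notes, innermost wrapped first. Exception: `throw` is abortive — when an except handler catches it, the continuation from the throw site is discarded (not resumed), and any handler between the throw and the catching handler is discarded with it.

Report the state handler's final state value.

Step-by-step:
ask @ H0 ⇒ 5
put(5) @ H3 ⇒ s:=5
H0 returns 0
H1 returns 0
H2 returns [0]
H3 returns ([0], 5)
= ([0], 5)

Answer: 5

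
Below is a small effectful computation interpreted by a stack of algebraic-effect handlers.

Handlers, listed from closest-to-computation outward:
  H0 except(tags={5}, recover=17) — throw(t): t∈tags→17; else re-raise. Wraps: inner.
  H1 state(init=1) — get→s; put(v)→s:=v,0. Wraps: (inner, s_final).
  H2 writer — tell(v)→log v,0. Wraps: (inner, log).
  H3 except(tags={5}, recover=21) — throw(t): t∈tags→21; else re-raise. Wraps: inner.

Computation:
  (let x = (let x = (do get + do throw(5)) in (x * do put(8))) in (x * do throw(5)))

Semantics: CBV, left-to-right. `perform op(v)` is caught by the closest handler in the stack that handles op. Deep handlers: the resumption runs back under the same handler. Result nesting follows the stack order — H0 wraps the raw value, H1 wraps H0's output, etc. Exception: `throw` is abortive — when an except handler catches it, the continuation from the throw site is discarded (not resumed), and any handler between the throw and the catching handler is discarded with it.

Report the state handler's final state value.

Working:
get @ H1 ⇒ 1
throw(5) @ H0 caught ⇒ 17
H1 returns (17, 1)
H2 returns ((17, 1), ())
H3 returns ((17, 1), ())
= ((17, 1), ())

Answer: 1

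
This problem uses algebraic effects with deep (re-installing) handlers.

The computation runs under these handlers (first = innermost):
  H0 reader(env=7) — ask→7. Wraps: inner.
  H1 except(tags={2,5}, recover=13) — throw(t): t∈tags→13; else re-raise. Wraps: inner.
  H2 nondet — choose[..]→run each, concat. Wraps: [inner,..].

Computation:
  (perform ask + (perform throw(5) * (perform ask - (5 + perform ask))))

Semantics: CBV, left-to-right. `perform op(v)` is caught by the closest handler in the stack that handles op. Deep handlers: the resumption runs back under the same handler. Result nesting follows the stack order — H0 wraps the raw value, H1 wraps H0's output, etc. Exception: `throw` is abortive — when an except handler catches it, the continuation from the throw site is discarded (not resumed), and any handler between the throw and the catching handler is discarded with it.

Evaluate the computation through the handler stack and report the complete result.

Answer: [13]

Evaluation trace:
ask @ H0 ⇒ 7
throw(5) @ H1 caught ⇒ 13
H2 returns [13]
= [13]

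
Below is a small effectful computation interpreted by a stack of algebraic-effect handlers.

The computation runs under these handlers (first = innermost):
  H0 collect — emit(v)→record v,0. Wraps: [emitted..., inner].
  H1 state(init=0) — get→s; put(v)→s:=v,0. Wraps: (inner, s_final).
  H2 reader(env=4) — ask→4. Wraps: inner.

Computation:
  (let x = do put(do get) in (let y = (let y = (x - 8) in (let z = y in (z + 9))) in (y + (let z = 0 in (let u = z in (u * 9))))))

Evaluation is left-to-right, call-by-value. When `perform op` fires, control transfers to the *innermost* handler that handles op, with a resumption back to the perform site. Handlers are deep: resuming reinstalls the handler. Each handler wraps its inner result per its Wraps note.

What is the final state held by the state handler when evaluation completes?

Answer: 0

Evaluation trace:
get @ H1 ⇒ 0
put(0) @ H1 ⇒ s:=0
H0 returns [1]
H1 returns ([1], 0)
H2 returns ([1], 0)
= ([1], 0)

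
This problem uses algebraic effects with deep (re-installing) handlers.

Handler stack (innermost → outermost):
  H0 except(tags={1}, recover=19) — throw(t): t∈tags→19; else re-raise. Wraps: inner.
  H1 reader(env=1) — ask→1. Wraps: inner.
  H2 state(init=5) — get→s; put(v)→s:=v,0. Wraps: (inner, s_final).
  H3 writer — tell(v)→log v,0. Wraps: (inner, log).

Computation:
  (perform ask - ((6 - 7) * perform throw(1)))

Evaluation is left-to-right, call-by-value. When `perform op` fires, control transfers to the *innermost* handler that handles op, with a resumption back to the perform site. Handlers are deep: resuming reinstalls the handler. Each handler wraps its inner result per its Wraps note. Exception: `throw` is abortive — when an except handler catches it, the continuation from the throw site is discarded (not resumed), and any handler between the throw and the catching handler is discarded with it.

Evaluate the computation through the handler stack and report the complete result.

Step-by-step:
ask @ H1 ⇒ 1
throw(1) @ H0 caught ⇒ 19
H1 returns 19
H2 returns (19, 5)
H3 returns ((19, 5), ())
= ((19, 5), ())

Answer: ((19, 5), ())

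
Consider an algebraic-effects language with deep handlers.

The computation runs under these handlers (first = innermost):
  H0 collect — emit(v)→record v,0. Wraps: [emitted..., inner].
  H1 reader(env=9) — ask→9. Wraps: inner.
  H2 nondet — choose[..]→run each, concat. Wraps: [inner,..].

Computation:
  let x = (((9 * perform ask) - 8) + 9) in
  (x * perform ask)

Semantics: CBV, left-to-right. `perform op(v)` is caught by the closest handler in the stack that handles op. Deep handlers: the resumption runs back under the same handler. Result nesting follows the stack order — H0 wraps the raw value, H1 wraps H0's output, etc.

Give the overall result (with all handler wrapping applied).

Step-by-step:
ask @ H1 ⇒ 9
ask @ H1 ⇒ 9
H0 returns [738]
H1 returns [738]
H2 returns [[738]]
= [[738]]

Answer: [[738]]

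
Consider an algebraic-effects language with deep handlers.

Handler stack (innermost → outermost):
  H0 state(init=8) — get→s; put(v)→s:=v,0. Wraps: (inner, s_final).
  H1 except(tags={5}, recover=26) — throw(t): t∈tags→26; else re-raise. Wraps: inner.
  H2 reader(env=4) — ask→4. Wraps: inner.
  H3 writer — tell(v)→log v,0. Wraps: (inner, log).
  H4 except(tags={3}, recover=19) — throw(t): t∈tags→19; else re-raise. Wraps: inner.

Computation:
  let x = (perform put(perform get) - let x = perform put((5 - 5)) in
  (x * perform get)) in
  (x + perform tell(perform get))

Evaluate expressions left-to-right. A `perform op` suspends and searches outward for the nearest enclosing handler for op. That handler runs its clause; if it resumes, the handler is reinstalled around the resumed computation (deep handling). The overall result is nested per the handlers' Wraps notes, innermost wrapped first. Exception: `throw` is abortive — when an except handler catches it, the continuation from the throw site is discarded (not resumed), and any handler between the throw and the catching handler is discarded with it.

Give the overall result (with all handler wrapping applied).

Working:
get @ H0 ⇒ 8
put(8) @ H0 ⇒ s:=8
put(0) @ H0 ⇒ s:=0
get @ H0 ⇒ 0
get @ H0 ⇒ 0
tell(0) @ H3 ⇒ log+=0
H0 returns (0, 0)
H1 returns (0, 0)
H2 returns (0, 0)
H3 returns ((0, 0), (0))
H4 returns ((0, 0), (0))
= ((0, 0), (0))

Answer: ((0, 0), (0))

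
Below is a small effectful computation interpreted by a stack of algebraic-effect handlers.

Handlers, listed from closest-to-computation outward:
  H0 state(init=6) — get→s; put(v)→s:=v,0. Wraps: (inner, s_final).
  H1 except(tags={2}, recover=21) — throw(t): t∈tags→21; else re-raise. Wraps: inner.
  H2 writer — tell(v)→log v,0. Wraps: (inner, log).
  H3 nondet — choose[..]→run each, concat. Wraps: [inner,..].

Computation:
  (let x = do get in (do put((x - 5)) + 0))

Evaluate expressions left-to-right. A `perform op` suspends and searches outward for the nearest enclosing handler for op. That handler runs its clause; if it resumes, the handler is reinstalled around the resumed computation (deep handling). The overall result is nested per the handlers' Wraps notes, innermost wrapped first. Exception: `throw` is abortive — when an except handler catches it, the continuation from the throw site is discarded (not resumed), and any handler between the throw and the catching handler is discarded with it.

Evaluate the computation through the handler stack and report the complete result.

Working:
get @ H0 ⇒ 6
put(1) @ H0 ⇒ s:=1
H0 returns (0, 1)
H1 returns (0, 1)
H2 returns ((0, 1), ())
H3 returns [((0, 1), ())]
= [((0, 1), ())]

Answer: [((0, 1), ())]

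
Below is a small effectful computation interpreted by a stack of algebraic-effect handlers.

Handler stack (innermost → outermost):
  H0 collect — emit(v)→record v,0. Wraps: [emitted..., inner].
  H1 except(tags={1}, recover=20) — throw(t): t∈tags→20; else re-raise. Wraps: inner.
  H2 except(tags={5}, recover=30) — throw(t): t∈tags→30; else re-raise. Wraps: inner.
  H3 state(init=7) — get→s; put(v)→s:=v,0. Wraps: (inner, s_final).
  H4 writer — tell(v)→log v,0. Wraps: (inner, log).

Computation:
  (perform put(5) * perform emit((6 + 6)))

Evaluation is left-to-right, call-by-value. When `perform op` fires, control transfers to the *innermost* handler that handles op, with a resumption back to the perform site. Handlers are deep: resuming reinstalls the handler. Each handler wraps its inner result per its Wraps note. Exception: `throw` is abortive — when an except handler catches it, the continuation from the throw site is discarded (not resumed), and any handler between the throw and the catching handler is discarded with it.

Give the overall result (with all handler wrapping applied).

Answer: (([12, 0], 5), ())

Evaluation trace:
put(5) @ H3 ⇒ s:=5
emit(12) @ H0 ⇒ out+=12
H0 returns [12, 0]
H1 returns [12, 0]
H2 returns [12, 0]
H3 returns ([12, 0], 5)
H4 returns (([12, 0], 5), ())
= (([12, 0], 5), ())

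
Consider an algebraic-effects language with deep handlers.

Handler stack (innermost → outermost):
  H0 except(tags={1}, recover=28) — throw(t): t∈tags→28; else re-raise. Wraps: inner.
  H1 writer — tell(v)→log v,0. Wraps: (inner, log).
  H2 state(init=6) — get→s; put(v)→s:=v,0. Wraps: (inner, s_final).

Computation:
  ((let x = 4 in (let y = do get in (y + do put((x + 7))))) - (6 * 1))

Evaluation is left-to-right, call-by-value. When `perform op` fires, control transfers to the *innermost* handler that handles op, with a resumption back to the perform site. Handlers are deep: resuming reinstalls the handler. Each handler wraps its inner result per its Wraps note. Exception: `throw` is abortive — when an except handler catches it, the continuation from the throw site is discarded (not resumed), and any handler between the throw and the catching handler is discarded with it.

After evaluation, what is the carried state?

Answer: 11

Evaluation trace:
get @ H2 ⇒ 6
put(11) @ H2 ⇒ s:=11
H0 returns 0
H1 returns (0, ())
H2 returns ((0, ()), 11)
= ((0, ()), 11)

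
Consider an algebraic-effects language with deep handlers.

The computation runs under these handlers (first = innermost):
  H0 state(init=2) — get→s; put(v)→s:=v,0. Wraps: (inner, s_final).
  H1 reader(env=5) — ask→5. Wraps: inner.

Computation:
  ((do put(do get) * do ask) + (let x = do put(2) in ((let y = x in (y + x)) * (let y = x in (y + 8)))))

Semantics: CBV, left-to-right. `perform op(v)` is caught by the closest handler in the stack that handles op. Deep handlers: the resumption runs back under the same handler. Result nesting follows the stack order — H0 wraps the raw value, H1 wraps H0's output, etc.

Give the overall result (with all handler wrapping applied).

Answer: (0, 2)

Evaluation trace:
get @ H0 ⇒ 2
put(2) @ H0 ⇒ s:=2
ask @ H1 ⇒ 5
put(2) @ H0 ⇒ s:=2
H0 returns (0, 2)
H1 returns (0, 2)
= (0, 2)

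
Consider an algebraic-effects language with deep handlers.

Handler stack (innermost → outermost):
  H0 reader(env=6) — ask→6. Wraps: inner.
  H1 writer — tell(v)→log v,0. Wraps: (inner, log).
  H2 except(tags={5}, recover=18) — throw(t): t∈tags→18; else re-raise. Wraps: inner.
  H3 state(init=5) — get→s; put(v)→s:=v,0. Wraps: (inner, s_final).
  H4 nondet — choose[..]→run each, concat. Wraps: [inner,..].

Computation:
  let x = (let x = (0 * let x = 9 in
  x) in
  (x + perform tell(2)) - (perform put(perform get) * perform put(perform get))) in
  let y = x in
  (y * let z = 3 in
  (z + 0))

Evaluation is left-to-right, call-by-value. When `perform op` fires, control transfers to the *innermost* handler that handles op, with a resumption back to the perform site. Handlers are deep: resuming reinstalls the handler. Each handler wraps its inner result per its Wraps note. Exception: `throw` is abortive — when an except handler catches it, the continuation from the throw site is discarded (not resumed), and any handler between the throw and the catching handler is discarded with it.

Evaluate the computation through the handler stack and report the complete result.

Answer: [((0, (2)), 5)]

Step-by-step:
tell(2) @ H1 ⇒ log+=2
get @ H3 ⇒ 5
put(5) @ H3 ⇒ s:=5
get @ H3 ⇒ 5
put(5) @ H3 ⇒ s:=5
H0 returns 0
H1 returns (0, (2))
H2 returns (0, (2))
H3 returns ((0, (2)), 5)
H4 returns [((0, (2)), 5)]
= [((0, (2)), 5)]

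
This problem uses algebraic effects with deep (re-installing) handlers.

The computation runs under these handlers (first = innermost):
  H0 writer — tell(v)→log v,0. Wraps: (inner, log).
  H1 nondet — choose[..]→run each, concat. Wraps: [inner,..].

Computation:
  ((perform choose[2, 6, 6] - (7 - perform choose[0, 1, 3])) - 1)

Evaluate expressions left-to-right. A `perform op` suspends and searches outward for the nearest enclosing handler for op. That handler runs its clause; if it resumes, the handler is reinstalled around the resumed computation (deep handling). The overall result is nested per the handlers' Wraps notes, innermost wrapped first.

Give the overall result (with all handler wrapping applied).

Evaluation trace:
choose[2, 6, 6] @ H1
  branch[0] choose=2:
    choose[0, 1, 3] @ H1
      branch[0] choose=0:
        H0 returns (-6, ())
        H1 returns [(-6, ())]
      branch[1] choose=1:
        H0 returns (-5, ())
        H1 returns [(-5, ())]
      branch[2] choose=3:
        H0 returns (-3, ())
        H1 returns [(-3, ())]
  branch[1] choose=6:
    choose[0, 1, 3] @ H1
      branch[0] choose=0:
        H0 returns (-2, ())
        H1 returns [(-2, ())]
      branch[1] choose=1:
        H0 returns (-1, ())
        H1 returns [(-1, ())]
      branch[2] choose=3:
        H0 returns (1, ())
        H1 returns [(1, ())]
  branch[2] choose=6:
    choose[0, 1, 3] @ H1
      branch[0] choose=0:
        H0 returns (-2, ())
        H1 returns [(-2, ())]
      branch[1] choose=1:
        H0 returns (-1, ())
        H1 returns [(-1, ())]
      branch[2] choose=3:
        H0 returns (1, ())
        H1 returns [(1, ())]
= [(-6, ()), (-5, ()), (-3, ()), (-2, ()), (-1, ()), (1, ()), (-2, ()), (-1, ()), (1, ())]

Answer: [(-6, ()), (-5, ()), (-3, ()), (-2, ()), (-1, ()), (1, ()), (-2, ()), (-1, ()), (1, ())]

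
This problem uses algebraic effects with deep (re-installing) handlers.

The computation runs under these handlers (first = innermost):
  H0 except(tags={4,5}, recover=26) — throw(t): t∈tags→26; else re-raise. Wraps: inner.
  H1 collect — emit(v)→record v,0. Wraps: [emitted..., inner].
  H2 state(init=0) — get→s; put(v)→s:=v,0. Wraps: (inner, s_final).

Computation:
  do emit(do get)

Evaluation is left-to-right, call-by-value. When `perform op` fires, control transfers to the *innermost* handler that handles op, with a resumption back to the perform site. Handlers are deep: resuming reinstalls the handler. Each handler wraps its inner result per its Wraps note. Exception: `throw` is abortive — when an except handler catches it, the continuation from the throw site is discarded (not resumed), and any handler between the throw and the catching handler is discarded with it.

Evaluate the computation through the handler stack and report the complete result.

Answer: ([0, 0], 0)

Evaluation trace:
get @ H2 ⇒ 0
emit(0) @ H1 ⇒ out+=0
H0 returns 0
H1 returns [0, 0]
H2 returns ([0, 0], 0)
= ([0, 0], 0)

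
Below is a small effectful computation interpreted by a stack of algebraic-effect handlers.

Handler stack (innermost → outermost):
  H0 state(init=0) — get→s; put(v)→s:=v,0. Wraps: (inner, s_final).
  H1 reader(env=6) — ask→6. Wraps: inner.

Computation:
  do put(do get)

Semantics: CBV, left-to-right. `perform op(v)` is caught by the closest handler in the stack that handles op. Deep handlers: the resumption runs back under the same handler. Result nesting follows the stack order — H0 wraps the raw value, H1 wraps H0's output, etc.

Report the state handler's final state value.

Step-by-step:
get @ H0 ⇒ 0
put(0) @ H0 ⇒ s:=0
H0 returns (0, 0)
H1 returns (0, 0)
= (0, 0)

Answer: 0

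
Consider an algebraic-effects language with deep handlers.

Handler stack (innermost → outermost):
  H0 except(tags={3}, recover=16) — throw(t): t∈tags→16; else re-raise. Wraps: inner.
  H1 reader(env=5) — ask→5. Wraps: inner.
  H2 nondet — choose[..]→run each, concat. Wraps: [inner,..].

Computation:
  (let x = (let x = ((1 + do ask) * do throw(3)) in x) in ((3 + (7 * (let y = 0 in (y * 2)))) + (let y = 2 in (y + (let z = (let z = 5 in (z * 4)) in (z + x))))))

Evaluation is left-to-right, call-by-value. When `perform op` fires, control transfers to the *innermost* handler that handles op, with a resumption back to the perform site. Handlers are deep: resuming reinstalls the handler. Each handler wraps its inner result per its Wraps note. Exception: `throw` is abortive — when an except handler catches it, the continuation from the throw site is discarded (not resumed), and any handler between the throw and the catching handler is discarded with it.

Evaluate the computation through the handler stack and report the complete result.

Answer: [16]

Step-by-step:
ask @ H1 ⇒ 5
throw(3) @ H0 caught ⇒ 16
H1 returns 16
H2 returns [16]
= [16]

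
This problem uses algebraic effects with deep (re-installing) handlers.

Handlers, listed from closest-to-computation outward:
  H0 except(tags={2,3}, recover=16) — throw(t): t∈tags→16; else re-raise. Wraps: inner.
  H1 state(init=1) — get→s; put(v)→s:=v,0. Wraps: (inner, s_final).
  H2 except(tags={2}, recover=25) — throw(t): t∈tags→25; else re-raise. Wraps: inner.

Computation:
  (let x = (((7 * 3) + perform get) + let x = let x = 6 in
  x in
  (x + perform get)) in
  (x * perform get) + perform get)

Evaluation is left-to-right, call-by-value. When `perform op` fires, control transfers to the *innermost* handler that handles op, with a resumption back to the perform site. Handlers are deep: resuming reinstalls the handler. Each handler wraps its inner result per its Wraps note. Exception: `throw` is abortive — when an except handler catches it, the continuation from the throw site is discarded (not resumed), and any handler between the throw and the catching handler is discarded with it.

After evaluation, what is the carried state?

Answer: 1

Evaluation trace:
get @ H1 ⇒ 1
get @ H1 ⇒ 1
get @ H1 ⇒ 1
get @ H1 ⇒ 1
H0 returns 30
H1 returns (30, 1)
H2 returns (30, 1)
= (30, 1)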